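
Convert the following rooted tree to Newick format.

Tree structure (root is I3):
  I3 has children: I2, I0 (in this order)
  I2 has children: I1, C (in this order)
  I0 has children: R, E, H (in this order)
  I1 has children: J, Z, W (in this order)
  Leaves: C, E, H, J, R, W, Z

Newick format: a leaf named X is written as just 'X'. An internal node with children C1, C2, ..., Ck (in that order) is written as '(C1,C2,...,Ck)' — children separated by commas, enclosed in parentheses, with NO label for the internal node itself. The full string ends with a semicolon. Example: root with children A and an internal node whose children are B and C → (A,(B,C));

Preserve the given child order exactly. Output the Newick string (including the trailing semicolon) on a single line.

internal I3 with children ['I2', 'I0']
  internal I2 with children ['I1', 'C']
    internal I1 with children ['J', 'Z', 'W']
      leaf 'J' → 'J'
      leaf 'Z' → 'Z'
      leaf 'W' → 'W'
    → '(J,Z,W)'
    leaf 'C' → 'C'
  → '((J,Z,W),C)'
  internal I0 with children ['R', 'E', 'H']
    leaf 'R' → 'R'
    leaf 'E' → 'E'
    leaf 'H' → 'H'
  → '(R,E,H)'
→ '(((J,Z,W),C),(R,E,H))'
Final: (((J,Z,W),C),(R,E,H));

Answer: (((J,Z,W),C),(R,E,H));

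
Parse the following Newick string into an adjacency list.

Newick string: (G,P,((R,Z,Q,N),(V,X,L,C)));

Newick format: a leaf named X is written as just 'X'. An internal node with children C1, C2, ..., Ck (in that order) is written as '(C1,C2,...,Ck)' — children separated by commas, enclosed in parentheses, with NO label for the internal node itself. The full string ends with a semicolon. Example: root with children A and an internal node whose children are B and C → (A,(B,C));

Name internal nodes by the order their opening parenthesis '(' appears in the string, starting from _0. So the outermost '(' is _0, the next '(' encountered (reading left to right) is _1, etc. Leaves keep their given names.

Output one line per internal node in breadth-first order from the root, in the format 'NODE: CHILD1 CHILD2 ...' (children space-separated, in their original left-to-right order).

Input: (G,P,((R,Z,Q,N),(V,X,L,C)));
Scanning left-to-right, naming '(' by encounter order:
  pos 0: '(' -> open internal node _0 (depth 1)
  pos 5: '(' -> open internal node _1 (depth 2)
  pos 6: '(' -> open internal node _2 (depth 3)
  pos 14: ')' -> close internal node _2 (now at depth 2)
  pos 16: '(' -> open internal node _3 (depth 3)
  pos 24: ')' -> close internal node _3 (now at depth 2)
  pos 25: ')' -> close internal node _1 (now at depth 1)
  pos 26: ')' -> close internal node _0 (now at depth 0)
Total internal nodes: 4
BFS adjacency from root:
  _0: G P _1
  _1: _2 _3
  _2: R Z Q N
  _3: V X L C

Answer: _0: G P _1
_1: _2 _3
_2: R Z Q N
_3: V X L C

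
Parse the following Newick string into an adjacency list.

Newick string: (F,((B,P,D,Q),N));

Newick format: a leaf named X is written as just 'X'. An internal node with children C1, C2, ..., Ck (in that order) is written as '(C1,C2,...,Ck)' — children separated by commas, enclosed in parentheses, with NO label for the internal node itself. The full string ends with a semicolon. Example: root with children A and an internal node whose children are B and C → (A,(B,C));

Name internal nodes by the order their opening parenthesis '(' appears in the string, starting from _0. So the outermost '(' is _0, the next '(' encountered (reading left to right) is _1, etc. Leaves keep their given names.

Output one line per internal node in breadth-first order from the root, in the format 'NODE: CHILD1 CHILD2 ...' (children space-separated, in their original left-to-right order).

Input: (F,((B,P,D,Q),N));
Scanning left-to-right, naming '(' by encounter order:
  pos 0: '(' -> open internal node _0 (depth 1)
  pos 3: '(' -> open internal node _1 (depth 2)
  pos 4: '(' -> open internal node _2 (depth 3)
  pos 12: ')' -> close internal node _2 (now at depth 2)
  pos 15: ')' -> close internal node _1 (now at depth 1)
  pos 16: ')' -> close internal node _0 (now at depth 0)
Total internal nodes: 3
BFS adjacency from root:
  _0: F _1
  _1: _2 N
  _2: B P D Q

Answer: _0: F _1
_1: _2 N
_2: B P D Q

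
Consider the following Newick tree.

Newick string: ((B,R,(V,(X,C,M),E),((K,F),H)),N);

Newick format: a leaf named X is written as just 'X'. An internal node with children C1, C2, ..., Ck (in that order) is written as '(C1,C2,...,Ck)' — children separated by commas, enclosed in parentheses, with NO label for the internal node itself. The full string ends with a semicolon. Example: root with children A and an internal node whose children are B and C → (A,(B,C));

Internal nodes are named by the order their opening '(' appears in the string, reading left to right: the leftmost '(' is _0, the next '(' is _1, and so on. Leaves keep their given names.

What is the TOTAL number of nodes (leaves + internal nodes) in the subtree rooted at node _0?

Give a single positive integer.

Newick: ((B,R,(V,(X,C,M),E),((K,F),H)),N);
Locate _0: it is the '(' at position 0 (the 1st '(' reading left to right).
Query: subtree rooted at _0
_0: subtree_size = 1 + 16
  _1: subtree_size = 1 + 14
    B: subtree_size = 1 + 0
    R: subtree_size = 1 + 0
    _2: subtree_size = 1 + 6
      V: subtree_size = 1 + 0
      _3: subtree_size = 1 + 3
        X: subtree_size = 1 + 0
        C: subtree_size = 1 + 0
        M: subtree_size = 1 + 0
      E: subtree_size = 1 + 0
    _4: subtree_size = 1 + 4
      _5: subtree_size = 1 + 2
        K: subtree_size = 1 + 0
        F: subtree_size = 1 + 0
      H: subtree_size = 1 + 0
  N: subtree_size = 1 + 0
Total subtree size of _0: 17

Answer: 17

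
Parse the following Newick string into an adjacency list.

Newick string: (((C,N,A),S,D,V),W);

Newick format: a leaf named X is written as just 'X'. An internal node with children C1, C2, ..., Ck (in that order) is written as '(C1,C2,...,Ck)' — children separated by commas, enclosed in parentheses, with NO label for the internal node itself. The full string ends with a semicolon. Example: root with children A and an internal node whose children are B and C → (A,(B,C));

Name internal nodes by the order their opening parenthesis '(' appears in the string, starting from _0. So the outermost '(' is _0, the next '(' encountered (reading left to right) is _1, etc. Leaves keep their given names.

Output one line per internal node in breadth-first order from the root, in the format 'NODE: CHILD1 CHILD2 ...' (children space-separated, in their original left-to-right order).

Input: (((C,N,A),S,D,V),W);
Scanning left-to-right, naming '(' by encounter order:
  pos 0: '(' -> open internal node _0 (depth 1)
  pos 1: '(' -> open internal node _1 (depth 2)
  pos 2: '(' -> open internal node _2 (depth 3)
  pos 8: ')' -> close internal node _2 (now at depth 2)
  pos 15: ')' -> close internal node _1 (now at depth 1)
  pos 18: ')' -> close internal node _0 (now at depth 0)
Total internal nodes: 3
BFS adjacency from root:
  _0: _1 W
  _1: _2 S D V
  _2: C N A

Answer: _0: _1 W
_1: _2 S D V
_2: C N A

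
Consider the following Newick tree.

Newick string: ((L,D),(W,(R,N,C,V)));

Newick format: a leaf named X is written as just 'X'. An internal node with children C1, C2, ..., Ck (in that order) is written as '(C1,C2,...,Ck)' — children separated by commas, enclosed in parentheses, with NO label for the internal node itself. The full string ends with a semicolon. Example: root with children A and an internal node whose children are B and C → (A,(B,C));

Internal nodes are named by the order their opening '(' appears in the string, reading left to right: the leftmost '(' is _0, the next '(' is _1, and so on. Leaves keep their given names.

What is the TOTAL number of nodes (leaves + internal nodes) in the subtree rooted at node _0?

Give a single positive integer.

Newick: ((L,D),(W,(R,N,C,V)));
Locate _0: it is the '(' at position 0 (the 1st '(' reading left to right).
Query: subtree rooted at _0
_0: subtree_size = 1 + 10
  _1: subtree_size = 1 + 2
    L: subtree_size = 1 + 0
    D: subtree_size = 1 + 0
  _2: subtree_size = 1 + 6
    W: subtree_size = 1 + 0
    _3: subtree_size = 1 + 4
      R: subtree_size = 1 + 0
      N: subtree_size = 1 + 0
      C: subtree_size = 1 + 0
      V: subtree_size = 1 + 0
Total subtree size of _0: 11

Answer: 11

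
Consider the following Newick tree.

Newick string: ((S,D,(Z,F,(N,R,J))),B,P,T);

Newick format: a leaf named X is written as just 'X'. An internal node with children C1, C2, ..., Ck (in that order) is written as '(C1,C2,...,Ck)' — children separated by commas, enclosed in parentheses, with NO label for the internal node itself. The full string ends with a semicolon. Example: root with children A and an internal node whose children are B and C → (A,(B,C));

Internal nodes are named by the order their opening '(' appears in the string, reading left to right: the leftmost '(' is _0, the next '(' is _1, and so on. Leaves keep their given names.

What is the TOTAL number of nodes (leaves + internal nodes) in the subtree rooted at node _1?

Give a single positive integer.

Newick: ((S,D,(Z,F,(N,R,J))),B,P,T);
Locate _1: it is the '(' at position 1 (the 2nd '(' reading left to right).
Query: subtree rooted at _1
_1: subtree_size = 1 + 9
  S: subtree_size = 1 + 0
  D: subtree_size = 1 + 0
  _2: subtree_size = 1 + 6
    Z: subtree_size = 1 + 0
    F: subtree_size = 1 + 0
    _3: subtree_size = 1 + 3
      N: subtree_size = 1 + 0
      R: subtree_size = 1 + 0
      J: subtree_size = 1 + 0
Total subtree size of _1: 10

Answer: 10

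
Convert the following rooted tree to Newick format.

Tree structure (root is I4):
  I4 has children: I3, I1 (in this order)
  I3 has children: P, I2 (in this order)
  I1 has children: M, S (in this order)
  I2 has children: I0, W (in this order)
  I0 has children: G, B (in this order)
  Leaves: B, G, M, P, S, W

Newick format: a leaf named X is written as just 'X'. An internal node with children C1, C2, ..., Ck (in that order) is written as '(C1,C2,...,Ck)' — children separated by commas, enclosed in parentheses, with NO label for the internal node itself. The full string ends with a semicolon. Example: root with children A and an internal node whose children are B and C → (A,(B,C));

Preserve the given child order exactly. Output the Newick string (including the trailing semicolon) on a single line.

internal I4 with children ['I3', 'I1']
  internal I3 with children ['P', 'I2']
    leaf 'P' → 'P'
    internal I2 with children ['I0', 'W']
      internal I0 with children ['G', 'B']
        leaf 'G' → 'G'
        leaf 'B' → 'B'
      → '(G,B)'
      leaf 'W' → 'W'
    → '((G,B),W)'
  → '(P,((G,B),W))'
  internal I1 with children ['M', 'S']
    leaf 'M' → 'M'
    leaf 'S' → 'S'
  → '(M,S)'
→ '((P,((G,B),W)),(M,S))'
Final: ((P,((G,B),W)),(M,S));

Answer: ((P,((G,B),W)),(M,S));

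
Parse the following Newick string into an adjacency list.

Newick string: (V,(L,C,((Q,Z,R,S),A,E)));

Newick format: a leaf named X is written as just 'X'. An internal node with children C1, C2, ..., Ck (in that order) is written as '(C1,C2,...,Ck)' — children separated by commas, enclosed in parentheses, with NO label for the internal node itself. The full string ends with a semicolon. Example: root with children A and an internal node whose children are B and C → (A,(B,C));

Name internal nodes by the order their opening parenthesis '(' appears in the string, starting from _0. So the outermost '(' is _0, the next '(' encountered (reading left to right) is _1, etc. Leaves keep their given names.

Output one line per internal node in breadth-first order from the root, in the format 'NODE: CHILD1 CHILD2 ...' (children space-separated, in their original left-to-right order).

Answer: _0: V _1
_1: L C _2
_2: _3 A E
_3: Q Z R S

Derivation:
Input: (V,(L,C,((Q,Z,R,S),A,E)));
Scanning left-to-right, naming '(' by encounter order:
  pos 0: '(' -> open internal node _0 (depth 1)
  pos 3: '(' -> open internal node _1 (depth 2)
  pos 8: '(' -> open internal node _2 (depth 3)
  pos 9: '(' -> open internal node _3 (depth 4)
  pos 17: ')' -> close internal node _3 (now at depth 3)
  pos 22: ')' -> close internal node _2 (now at depth 2)
  pos 23: ')' -> close internal node _1 (now at depth 1)
  pos 24: ')' -> close internal node _0 (now at depth 0)
Total internal nodes: 4
BFS adjacency from root:
  _0: V _1
  _1: L C _2
  _2: _3 A E
  _3: Q Z R S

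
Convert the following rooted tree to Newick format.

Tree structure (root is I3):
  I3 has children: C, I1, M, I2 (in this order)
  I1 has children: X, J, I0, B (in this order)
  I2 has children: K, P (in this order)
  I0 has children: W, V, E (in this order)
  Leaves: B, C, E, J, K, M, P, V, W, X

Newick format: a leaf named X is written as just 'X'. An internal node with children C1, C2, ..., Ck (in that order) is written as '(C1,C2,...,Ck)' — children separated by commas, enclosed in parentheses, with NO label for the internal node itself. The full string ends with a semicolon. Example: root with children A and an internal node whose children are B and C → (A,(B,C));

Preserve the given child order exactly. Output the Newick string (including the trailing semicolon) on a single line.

internal I3 with children ['C', 'I1', 'M', 'I2']
  leaf 'C' → 'C'
  internal I1 with children ['X', 'J', 'I0', 'B']
    leaf 'X' → 'X'
    leaf 'J' → 'J'
    internal I0 with children ['W', 'V', 'E']
      leaf 'W' → 'W'
      leaf 'V' → 'V'
      leaf 'E' → 'E'
    → '(W,V,E)'
    leaf 'B' → 'B'
  → '(X,J,(W,V,E),B)'
  leaf 'M' → 'M'
  internal I2 with children ['K', 'P']
    leaf 'K' → 'K'
    leaf 'P' → 'P'
  → '(K,P)'
→ '(C,(X,J,(W,V,E),B),M,(K,P))'
Final: (C,(X,J,(W,V,E),B),M,(K,P));

Answer: (C,(X,J,(W,V,E),B),M,(K,P));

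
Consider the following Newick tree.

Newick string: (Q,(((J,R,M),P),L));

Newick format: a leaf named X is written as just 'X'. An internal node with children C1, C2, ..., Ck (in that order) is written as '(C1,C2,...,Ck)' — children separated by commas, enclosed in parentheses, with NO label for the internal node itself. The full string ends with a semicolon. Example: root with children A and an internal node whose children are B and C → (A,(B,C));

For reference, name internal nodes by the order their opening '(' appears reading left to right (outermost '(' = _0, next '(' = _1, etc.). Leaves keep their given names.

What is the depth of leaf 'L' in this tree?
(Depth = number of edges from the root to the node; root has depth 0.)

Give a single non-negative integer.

Newick: (Q,(((J,R,M),P),L));
Naming internals by '(' encounter order: outermost '(' = _0, next = _1, ...
Query node: L
Path from root: _0 -> _1 -> L
Depth of L: 2 (number of edges from root)

Answer: 2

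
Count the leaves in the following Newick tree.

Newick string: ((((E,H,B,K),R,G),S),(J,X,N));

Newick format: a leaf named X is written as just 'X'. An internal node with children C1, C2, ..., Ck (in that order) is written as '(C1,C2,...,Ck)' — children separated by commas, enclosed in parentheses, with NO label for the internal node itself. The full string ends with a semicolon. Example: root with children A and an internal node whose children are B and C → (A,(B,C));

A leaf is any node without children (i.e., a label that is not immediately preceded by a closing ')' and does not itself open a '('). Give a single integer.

Answer: 10

Derivation:
Newick: ((((E,H,B,K),R,G),S),(J,X,N));
Scan left-to-right; a leaf is any maximal label run not followed by '(':
  pos 4: leaf 'E' → count = 1
  pos 6: leaf 'H' → count = 2
  pos 8: leaf 'B' → count = 3
  pos 10: leaf 'K' → count = 4
  pos 13: leaf 'R' → count = 5
  pos 15: leaf 'G' → count = 6
  pos 18: leaf 'S' → count = 7
  pos 22: leaf 'J' → count = 8
  pos 24: leaf 'X' → count = 9
  pos 26: leaf 'N' → count = 10
Total leaves: 10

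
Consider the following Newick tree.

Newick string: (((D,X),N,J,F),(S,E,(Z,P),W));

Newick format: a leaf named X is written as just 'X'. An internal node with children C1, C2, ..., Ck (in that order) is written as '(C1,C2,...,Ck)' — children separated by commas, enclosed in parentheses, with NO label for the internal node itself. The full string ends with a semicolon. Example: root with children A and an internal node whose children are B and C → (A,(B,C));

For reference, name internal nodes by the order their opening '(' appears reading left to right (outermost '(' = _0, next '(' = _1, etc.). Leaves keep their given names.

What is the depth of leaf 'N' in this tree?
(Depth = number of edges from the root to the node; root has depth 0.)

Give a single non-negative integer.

Answer: 2

Derivation:
Newick: (((D,X),N,J,F),(S,E,(Z,P),W));
Naming internals by '(' encounter order: outermost '(' = _0, next = _1, ...
Query node: N
Path from root: _0 -> _1 -> N
Depth of N: 2 (number of edges from root)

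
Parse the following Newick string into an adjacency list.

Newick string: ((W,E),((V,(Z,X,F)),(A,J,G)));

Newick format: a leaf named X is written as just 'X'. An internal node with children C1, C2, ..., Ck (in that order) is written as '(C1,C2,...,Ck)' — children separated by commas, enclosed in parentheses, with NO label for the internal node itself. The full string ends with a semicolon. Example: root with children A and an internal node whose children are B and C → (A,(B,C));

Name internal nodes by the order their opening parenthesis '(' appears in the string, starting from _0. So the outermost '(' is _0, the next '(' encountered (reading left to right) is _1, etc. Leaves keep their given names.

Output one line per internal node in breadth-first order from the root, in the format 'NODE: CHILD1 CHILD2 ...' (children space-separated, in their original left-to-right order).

Input: ((W,E),((V,(Z,X,F)),(A,J,G)));
Scanning left-to-right, naming '(' by encounter order:
  pos 0: '(' -> open internal node _0 (depth 1)
  pos 1: '(' -> open internal node _1 (depth 2)
  pos 5: ')' -> close internal node _1 (now at depth 1)
  pos 7: '(' -> open internal node _2 (depth 2)
  pos 8: '(' -> open internal node _3 (depth 3)
  pos 11: '(' -> open internal node _4 (depth 4)
  pos 17: ')' -> close internal node _4 (now at depth 3)
  pos 18: ')' -> close internal node _3 (now at depth 2)
  pos 20: '(' -> open internal node _5 (depth 3)
  pos 26: ')' -> close internal node _5 (now at depth 2)
  pos 27: ')' -> close internal node _2 (now at depth 1)
  pos 28: ')' -> close internal node _0 (now at depth 0)
Total internal nodes: 6
BFS adjacency from root:
  _0: _1 _2
  _1: W E
  _2: _3 _5
  _3: V _4
  _5: A J G
  _4: Z X F

Answer: _0: _1 _2
_1: W E
_2: _3 _5
_3: V _4
_5: A J G
_4: Z X F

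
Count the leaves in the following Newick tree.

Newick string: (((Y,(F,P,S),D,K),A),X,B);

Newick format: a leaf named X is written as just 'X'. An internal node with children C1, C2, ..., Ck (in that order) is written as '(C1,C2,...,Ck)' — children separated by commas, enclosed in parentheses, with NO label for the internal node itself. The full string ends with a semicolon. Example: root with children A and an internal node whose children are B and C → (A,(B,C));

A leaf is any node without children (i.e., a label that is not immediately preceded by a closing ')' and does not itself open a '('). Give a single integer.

Newick: (((Y,(F,P,S),D,K),A),X,B);
Scan left-to-right; a leaf is any maximal label run not followed by '(':
  pos 3: leaf 'Y' → count = 1
  pos 6: leaf 'F' → count = 2
  pos 8: leaf 'P' → count = 3
  pos 10: leaf 'S' → count = 4
  pos 13: leaf 'D' → count = 5
  pos 15: leaf 'K' → count = 6
  pos 18: leaf 'A' → count = 7
  pos 21: leaf 'X' → count = 8
  pos 23: leaf 'B' → count = 9
Total leaves: 9

Answer: 9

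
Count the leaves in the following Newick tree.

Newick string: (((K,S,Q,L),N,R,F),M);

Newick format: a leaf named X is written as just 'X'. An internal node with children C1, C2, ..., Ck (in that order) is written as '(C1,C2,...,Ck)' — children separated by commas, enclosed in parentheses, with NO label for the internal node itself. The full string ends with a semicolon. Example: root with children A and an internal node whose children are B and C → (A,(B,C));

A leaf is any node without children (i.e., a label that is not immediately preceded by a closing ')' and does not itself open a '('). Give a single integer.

Answer: 8

Derivation:
Newick: (((K,S,Q,L),N,R,F),M);
Scan left-to-right; a leaf is any maximal label run not followed by '(':
  pos 3: leaf 'K' → count = 1
  pos 5: leaf 'S' → count = 2
  pos 7: leaf 'Q' → count = 3
  pos 9: leaf 'L' → count = 4
  pos 12: leaf 'N' → count = 5
  pos 14: leaf 'R' → count = 6
  pos 16: leaf 'F' → count = 7
  pos 19: leaf 'M' → count = 8
Total leaves: 8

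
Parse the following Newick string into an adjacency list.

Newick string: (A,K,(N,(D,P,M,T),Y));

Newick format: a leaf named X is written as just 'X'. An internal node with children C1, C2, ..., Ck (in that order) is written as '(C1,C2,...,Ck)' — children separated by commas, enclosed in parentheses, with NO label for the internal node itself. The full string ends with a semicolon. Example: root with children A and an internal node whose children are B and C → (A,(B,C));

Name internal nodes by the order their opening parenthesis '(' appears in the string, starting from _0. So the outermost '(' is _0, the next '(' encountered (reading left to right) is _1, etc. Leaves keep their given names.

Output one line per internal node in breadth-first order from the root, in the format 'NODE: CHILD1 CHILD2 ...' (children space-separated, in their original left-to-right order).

Answer: _0: A K _1
_1: N _2 Y
_2: D P M T

Derivation:
Input: (A,K,(N,(D,P,M,T),Y));
Scanning left-to-right, naming '(' by encounter order:
  pos 0: '(' -> open internal node _0 (depth 1)
  pos 5: '(' -> open internal node _1 (depth 2)
  pos 8: '(' -> open internal node _2 (depth 3)
  pos 16: ')' -> close internal node _2 (now at depth 2)
  pos 19: ')' -> close internal node _1 (now at depth 1)
  pos 20: ')' -> close internal node _0 (now at depth 0)
Total internal nodes: 3
BFS adjacency from root:
  _0: A K _1
  _1: N _2 Y
  _2: D P M T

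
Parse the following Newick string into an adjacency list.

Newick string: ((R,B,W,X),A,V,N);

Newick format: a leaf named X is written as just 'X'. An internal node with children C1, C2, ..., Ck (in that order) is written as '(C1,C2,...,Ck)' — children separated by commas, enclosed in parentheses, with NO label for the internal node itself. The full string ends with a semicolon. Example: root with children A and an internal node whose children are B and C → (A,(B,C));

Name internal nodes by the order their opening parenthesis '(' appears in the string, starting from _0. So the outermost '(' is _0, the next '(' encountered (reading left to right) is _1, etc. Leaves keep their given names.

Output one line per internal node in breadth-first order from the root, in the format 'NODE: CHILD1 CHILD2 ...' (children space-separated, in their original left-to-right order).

Answer: _0: _1 A V N
_1: R B W X

Derivation:
Input: ((R,B,W,X),A,V,N);
Scanning left-to-right, naming '(' by encounter order:
  pos 0: '(' -> open internal node _0 (depth 1)
  pos 1: '(' -> open internal node _1 (depth 2)
  pos 9: ')' -> close internal node _1 (now at depth 1)
  pos 16: ')' -> close internal node _0 (now at depth 0)
Total internal nodes: 2
BFS adjacency from root:
  _0: _1 A V N
  _1: R B W X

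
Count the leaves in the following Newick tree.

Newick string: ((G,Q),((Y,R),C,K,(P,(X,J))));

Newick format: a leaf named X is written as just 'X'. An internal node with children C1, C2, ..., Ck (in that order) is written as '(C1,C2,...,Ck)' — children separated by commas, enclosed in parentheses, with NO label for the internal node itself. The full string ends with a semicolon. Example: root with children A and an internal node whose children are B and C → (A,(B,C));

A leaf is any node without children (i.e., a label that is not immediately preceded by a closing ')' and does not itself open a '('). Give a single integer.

Newick: ((G,Q),((Y,R),C,K,(P,(X,J))));
Scan left-to-right; a leaf is any maximal label run not followed by '(':
  pos 2: leaf 'G' → count = 1
  pos 4: leaf 'Q' → count = 2
  pos 9: leaf 'Y' → count = 3
  pos 11: leaf 'R' → count = 4
  pos 14: leaf 'C' → count = 5
  pos 16: leaf 'K' → count = 6
  pos 19: leaf 'P' → count = 7
  pos 22: leaf 'X' → count = 8
  pos 24: leaf 'J' → count = 9
Total leaves: 9

Answer: 9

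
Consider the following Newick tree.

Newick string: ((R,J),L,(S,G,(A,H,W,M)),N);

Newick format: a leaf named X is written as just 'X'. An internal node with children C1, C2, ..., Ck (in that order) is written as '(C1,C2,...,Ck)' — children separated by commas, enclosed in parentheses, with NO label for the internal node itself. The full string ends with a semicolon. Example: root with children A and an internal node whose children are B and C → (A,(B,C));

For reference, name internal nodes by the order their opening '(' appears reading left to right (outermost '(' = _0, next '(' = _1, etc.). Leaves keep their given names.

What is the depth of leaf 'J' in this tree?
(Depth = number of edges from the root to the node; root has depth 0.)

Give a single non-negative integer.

Newick: ((R,J),L,(S,G,(A,H,W,M)),N);
Naming internals by '(' encounter order: outermost '(' = _0, next = _1, ...
Query node: J
Path from root: _0 -> _1 -> J
Depth of J: 2 (number of edges from root)

Answer: 2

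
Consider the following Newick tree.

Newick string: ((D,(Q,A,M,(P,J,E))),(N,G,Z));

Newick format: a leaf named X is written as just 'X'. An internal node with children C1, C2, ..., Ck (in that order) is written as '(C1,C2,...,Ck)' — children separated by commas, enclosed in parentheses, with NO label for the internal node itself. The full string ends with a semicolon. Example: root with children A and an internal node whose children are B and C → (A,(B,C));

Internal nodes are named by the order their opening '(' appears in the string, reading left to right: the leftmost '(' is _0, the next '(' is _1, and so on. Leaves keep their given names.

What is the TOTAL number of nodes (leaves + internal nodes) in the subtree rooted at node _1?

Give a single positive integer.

Newick: ((D,(Q,A,M,(P,J,E))),(N,G,Z));
Locate _1: it is the '(' at position 1 (the 2nd '(' reading left to right).
Query: subtree rooted at _1
_1: subtree_size = 1 + 9
  D: subtree_size = 1 + 0
  _2: subtree_size = 1 + 7
    Q: subtree_size = 1 + 0
    A: subtree_size = 1 + 0
    M: subtree_size = 1 + 0
    _3: subtree_size = 1 + 3
      P: subtree_size = 1 + 0
      J: subtree_size = 1 + 0
      E: subtree_size = 1 + 0
Total subtree size of _1: 10

Answer: 10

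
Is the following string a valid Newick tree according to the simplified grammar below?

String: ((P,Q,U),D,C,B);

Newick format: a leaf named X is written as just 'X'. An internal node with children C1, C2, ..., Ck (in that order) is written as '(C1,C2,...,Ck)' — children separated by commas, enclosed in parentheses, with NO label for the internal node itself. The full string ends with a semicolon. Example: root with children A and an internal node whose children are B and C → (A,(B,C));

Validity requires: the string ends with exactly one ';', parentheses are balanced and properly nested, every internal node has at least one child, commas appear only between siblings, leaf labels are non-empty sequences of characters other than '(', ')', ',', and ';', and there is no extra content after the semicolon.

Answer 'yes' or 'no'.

Input: ((P,Q,U),D,C,B);
Paren balance: 2 '(' vs 2 ')' OK
Ends with single ';': True
Full parse: OK
Valid: True

Answer: yes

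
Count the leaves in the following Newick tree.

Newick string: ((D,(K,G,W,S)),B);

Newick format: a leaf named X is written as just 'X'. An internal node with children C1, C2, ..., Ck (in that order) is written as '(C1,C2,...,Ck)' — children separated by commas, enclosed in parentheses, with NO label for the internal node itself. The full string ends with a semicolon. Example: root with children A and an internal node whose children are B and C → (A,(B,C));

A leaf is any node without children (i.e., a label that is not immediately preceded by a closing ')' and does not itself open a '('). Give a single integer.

Answer: 6

Derivation:
Newick: ((D,(K,G,W,S)),B);
Scan left-to-right; a leaf is any maximal label run not followed by '(':
  pos 2: leaf 'D' → count = 1
  pos 5: leaf 'K' → count = 2
  pos 7: leaf 'G' → count = 3
  pos 9: leaf 'W' → count = 4
  pos 11: leaf 'S' → count = 5
  pos 15: leaf 'B' → count = 6
Total leaves: 6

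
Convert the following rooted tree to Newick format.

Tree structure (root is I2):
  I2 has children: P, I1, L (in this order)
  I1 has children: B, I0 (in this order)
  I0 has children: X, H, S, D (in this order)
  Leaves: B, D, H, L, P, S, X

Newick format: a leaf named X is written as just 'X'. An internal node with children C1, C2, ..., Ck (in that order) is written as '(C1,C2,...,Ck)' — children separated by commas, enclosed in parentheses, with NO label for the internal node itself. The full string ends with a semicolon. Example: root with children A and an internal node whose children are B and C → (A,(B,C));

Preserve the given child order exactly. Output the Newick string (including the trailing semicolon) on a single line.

Answer: (P,(B,(X,H,S,D)),L);

Derivation:
internal I2 with children ['P', 'I1', 'L']
  leaf 'P' → 'P'
  internal I1 with children ['B', 'I0']
    leaf 'B' → 'B'
    internal I0 with children ['X', 'H', 'S', 'D']
      leaf 'X' → 'X'
      leaf 'H' → 'H'
      leaf 'S' → 'S'
      leaf 'D' → 'D'
    → '(X,H,S,D)'
  → '(B,(X,H,S,D))'
  leaf 'L' → 'L'
→ '(P,(B,(X,H,S,D)),L)'
Final: (P,(B,(X,H,S,D)),L);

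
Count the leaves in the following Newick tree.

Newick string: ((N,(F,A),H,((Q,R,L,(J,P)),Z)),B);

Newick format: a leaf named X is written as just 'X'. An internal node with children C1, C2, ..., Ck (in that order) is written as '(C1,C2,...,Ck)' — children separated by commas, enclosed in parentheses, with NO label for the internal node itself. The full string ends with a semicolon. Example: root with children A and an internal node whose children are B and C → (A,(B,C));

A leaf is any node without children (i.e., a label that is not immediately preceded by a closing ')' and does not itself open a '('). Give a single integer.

Answer: 11

Derivation:
Newick: ((N,(F,A),H,((Q,R,L,(J,P)),Z)),B);
Scan left-to-right; a leaf is any maximal label run not followed by '(':
  pos 2: leaf 'N' → count = 1
  pos 5: leaf 'F' → count = 2
  pos 7: leaf 'A' → count = 3
  pos 10: leaf 'H' → count = 4
  pos 14: leaf 'Q' → count = 5
  pos 16: leaf 'R' → count = 6
  pos 18: leaf 'L' → count = 7
  pos 21: leaf 'J' → count = 8
  pos 23: leaf 'P' → count = 9
  pos 27: leaf 'Z' → count = 10
  pos 31: leaf 'B' → count = 11
Total leaves: 11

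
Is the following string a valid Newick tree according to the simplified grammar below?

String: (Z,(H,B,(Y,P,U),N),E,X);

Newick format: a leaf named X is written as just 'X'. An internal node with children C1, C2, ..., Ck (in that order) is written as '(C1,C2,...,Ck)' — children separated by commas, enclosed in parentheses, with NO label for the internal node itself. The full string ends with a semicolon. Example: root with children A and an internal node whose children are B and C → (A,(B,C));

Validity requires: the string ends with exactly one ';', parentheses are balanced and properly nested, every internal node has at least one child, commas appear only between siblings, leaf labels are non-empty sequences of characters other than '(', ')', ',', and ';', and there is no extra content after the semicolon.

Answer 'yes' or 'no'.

Input: (Z,(H,B,(Y,P,U),N),E,X);
Paren balance: 3 '(' vs 3 ')' OK
Ends with single ';': True
Full parse: OK
Valid: True

Answer: yes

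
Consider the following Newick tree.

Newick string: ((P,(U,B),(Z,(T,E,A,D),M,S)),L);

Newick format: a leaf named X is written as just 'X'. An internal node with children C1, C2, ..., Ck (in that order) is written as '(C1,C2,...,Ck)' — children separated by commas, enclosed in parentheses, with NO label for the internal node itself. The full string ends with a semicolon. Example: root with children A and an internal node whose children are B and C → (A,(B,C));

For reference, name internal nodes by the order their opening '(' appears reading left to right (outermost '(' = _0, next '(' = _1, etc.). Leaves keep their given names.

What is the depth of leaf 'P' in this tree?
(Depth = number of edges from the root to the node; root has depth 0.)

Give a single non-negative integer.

Newick: ((P,(U,B),(Z,(T,E,A,D),M,S)),L);
Naming internals by '(' encounter order: outermost '(' = _0, next = _1, ...
Query node: P
Path from root: _0 -> _1 -> P
Depth of P: 2 (number of edges from root)

Answer: 2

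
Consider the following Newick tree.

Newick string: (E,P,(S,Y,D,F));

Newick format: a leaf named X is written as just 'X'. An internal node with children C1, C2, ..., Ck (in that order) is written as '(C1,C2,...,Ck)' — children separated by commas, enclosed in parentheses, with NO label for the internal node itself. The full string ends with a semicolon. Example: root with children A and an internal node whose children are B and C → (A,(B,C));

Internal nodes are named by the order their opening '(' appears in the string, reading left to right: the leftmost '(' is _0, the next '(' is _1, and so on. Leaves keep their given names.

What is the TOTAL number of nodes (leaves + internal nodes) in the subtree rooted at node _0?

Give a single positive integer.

Newick: (E,P,(S,Y,D,F));
Locate _0: it is the '(' at position 0 (the 1st '(' reading left to right).
Query: subtree rooted at _0
_0: subtree_size = 1 + 7
  E: subtree_size = 1 + 0
  P: subtree_size = 1 + 0
  _1: subtree_size = 1 + 4
    S: subtree_size = 1 + 0
    Y: subtree_size = 1 + 0
    D: subtree_size = 1 + 0
    F: subtree_size = 1 + 0
Total subtree size of _0: 8

Answer: 8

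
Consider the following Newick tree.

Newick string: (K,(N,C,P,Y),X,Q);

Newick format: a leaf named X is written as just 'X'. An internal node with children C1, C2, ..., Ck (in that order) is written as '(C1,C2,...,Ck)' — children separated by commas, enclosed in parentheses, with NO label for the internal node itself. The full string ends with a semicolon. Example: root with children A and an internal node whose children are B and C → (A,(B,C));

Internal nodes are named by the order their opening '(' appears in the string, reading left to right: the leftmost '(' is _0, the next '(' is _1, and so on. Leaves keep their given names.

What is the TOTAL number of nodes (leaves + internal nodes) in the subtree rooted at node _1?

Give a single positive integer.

Newick: (K,(N,C,P,Y),X,Q);
Locate _1: it is the '(' at position 3 (the 2nd '(' reading left to right).
Query: subtree rooted at _1
_1: subtree_size = 1 + 4
  N: subtree_size = 1 + 0
  C: subtree_size = 1 + 0
  P: subtree_size = 1 + 0
  Y: subtree_size = 1 + 0
Total subtree size of _1: 5

Answer: 5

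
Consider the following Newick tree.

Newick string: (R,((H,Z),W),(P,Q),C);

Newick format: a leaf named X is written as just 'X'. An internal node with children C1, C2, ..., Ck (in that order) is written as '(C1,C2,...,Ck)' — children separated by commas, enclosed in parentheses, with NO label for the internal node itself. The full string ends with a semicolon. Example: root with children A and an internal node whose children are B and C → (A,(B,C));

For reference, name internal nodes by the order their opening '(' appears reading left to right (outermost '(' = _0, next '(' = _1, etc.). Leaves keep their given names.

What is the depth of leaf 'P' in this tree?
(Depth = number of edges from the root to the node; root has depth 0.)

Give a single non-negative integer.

Newick: (R,((H,Z),W),(P,Q),C);
Naming internals by '(' encounter order: outermost '(' = _0, next = _1, ...
Query node: P
Path from root: _0 -> _3 -> P
Depth of P: 2 (number of edges from root)

Answer: 2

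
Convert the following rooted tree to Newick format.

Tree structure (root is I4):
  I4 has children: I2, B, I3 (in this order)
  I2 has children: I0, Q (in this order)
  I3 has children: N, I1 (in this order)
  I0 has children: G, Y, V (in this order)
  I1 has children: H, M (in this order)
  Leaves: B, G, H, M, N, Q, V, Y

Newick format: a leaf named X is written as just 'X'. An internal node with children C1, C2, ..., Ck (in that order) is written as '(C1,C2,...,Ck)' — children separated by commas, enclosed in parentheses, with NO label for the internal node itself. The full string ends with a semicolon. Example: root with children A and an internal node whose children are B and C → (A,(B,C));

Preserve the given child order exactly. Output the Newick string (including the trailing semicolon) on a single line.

Answer: (((G,Y,V),Q),B,(N,(H,M)));

Derivation:
internal I4 with children ['I2', 'B', 'I3']
  internal I2 with children ['I0', 'Q']
    internal I0 with children ['G', 'Y', 'V']
      leaf 'G' → 'G'
      leaf 'Y' → 'Y'
      leaf 'V' → 'V'
    → '(G,Y,V)'
    leaf 'Q' → 'Q'
  → '((G,Y,V),Q)'
  leaf 'B' → 'B'
  internal I3 with children ['N', 'I1']
    leaf 'N' → 'N'
    internal I1 with children ['H', 'M']
      leaf 'H' → 'H'
      leaf 'M' → 'M'
    → '(H,M)'
  → '(N,(H,M))'
→ '(((G,Y,V),Q),B,(N,(H,M)))'
Final: (((G,Y,V),Q),B,(N,(H,M)));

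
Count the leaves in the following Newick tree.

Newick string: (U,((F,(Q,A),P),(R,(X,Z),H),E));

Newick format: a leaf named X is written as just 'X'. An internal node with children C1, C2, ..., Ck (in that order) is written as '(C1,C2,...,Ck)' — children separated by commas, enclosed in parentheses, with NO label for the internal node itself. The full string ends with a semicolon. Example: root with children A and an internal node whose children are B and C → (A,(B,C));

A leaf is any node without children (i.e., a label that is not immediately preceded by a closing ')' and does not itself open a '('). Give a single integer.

Answer: 10

Derivation:
Newick: (U,((F,(Q,A),P),(R,(X,Z),H),E));
Scan left-to-right; a leaf is any maximal label run not followed by '(':
  pos 1: leaf 'U' → count = 1
  pos 5: leaf 'F' → count = 2
  pos 8: leaf 'Q' → count = 3
  pos 10: leaf 'A' → count = 4
  pos 13: leaf 'P' → count = 5
  pos 17: leaf 'R' → count = 6
  pos 20: leaf 'X' → count = 7
  pos 22: leaf 'Z' → count = 8
  pos 25: leaf 'H' → count = 9
  pos 28: leaf 'E' → count = 10
Total leaves: 10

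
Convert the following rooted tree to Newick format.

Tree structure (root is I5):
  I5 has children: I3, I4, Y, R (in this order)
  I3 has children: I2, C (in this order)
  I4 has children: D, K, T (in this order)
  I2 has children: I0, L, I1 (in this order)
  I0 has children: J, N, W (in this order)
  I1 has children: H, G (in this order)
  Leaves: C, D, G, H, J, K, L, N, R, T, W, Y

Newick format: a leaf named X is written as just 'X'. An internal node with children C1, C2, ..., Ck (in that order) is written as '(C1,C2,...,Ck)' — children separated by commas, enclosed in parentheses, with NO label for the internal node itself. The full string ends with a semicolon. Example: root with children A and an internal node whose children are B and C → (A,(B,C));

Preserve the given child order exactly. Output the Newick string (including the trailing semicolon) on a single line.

Answer: ((((J,N,W),L,(H,G)),C),(D,K,T),Y,R);

Derivation:
internal I5 with children ['I3', 'I4', 'Y', 'R']
  internal I3 with children ['I2', 'C']
    internal I2 with children ['I0', 'L', 'I1']
      internal I0 with children ['J', 'N', 'W']
        leaf 'J' → 'J'
        leaf 'N' → 'N'
        leaf 'W' → 'W'
      → '(J,N,W)'
      leaf 'L' → 'L'
      internal I1 with children ['H', 'G']
        leaf 'H' → 'H'
        leaf 'G' → 'G'
      → '(H,G)'
    → '((J,N,W),L,(H,G))'
    leaf 'C' → 'C'
  → '(((J,N,W),L,(H,G)),C)'
  internal I4 with children ['D', 'K', 'T']
    leaf 'D' → 'D'
    leaf 'K' → 'K'
    leaf 'T' → 'T'
  → '(D,K,T)'
  leaf 'Y' → 'Y'
  leaf 'R' → 'R'
→ '((((J,N,W),L,(H,G)),C),(D,K,T),Y,R)'
Final: ((((J,N,W),L,(H,G)),C),(D,K,T),Y,R);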